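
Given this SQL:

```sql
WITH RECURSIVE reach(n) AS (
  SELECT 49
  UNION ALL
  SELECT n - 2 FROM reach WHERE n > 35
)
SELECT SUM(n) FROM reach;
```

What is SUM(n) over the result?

336

Base: n=49.
Iteration 1: 49 > 35 holds -> n = 49 - 2 = 47.
Iteration 2: 47 > 35 holds -> n = 47 - 2 = 45.
Iteration 3: 45 > 35 holds -> n = 45 - 2 = 43.
Iteration 4: 43 > 35 holds -> n = 43 - 2 = 41.
Iteration 5: 41 > 35 holds -> n = 41 - 2 = 39.
Iteration 6: 39 > 35 holds -> n = 39 - 2 = 37.
Iteration 7: 37 > 35 holds -> n = 37 - 2 = 35.
Iteration 8: 35 > 35 fails; recursion stops.
SUM(n) = 49 + 47 + 45 + 43 + 41 + 39 + 37 + 35 = 336.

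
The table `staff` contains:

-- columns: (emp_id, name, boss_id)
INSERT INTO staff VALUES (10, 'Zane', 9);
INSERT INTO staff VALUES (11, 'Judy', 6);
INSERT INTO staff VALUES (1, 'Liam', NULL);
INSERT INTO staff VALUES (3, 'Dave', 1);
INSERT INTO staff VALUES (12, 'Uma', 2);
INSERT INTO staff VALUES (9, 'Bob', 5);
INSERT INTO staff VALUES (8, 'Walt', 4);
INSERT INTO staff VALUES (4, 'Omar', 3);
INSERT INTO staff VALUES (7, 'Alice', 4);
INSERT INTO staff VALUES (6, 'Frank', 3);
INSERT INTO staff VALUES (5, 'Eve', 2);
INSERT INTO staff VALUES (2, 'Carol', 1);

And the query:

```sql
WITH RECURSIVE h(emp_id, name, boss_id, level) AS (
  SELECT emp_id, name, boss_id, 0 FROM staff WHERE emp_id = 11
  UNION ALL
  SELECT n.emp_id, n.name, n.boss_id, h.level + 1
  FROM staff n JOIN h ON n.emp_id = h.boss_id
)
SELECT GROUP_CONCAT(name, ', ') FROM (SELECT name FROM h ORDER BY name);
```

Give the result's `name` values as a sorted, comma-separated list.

Dave, Frank, Judy, Liam

Base: emp_id=11 (Judy), boss_id=6, level 0.
Iteration 1: join on emp_id=6 -> Frank (id 6, boss_id=3, level 1).
Iteration 2: join on emp_id=3 -> Dave (id 3, boss_id=1, level 2).
Iteration 3: join on emp_id=1 -> Liam (id 1, boss_id=NULL, level 3).
Iteration 4: boss_id is NULL; no match; recursion stops.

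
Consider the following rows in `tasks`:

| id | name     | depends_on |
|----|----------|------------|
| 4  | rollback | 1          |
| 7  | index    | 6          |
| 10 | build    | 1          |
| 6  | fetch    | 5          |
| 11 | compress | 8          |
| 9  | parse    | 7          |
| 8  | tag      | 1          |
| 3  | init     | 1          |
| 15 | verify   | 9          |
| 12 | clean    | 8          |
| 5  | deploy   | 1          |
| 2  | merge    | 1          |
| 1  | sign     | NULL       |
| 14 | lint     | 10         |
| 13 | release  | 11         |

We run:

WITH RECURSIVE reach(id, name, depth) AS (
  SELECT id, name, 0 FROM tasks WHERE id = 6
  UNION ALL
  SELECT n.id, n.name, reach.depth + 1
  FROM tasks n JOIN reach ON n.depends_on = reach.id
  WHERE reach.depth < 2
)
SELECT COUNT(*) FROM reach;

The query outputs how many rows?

Base: id=6 (fetch) at depth 0.
Iteration 1: rows with depends_on in {6} -> index (id 7, depth 1).
Iteration 2: rows with depends_on in {7} -> parse (id 9, depth 2).
Iteration 3: depth < 2 fails for all current rows; recursion stops.
Total rows emitted: 3.

3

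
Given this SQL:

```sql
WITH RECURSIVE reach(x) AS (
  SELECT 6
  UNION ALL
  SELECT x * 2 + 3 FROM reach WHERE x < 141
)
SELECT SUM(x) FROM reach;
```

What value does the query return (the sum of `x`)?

Base: x=6.
Iteration 1: 6 < 141 holds -> x = 6 * 2 + 3 = 15.
Iteration 2: 15 < 141 holds -> x = 15 * 2 + 3 = 33.
Iteration 3: 33 < 141 holds -> x = 33 * 2 + 3 = 69.
Iteration 4: 69 < 141 holds -> x = 69 * 2 + 3 = 141.
Iteration 5: 141 < 141 fails; recursion stops.
SUM(x) = 6 + 15 + 33 + 69 + 141 = 264.

264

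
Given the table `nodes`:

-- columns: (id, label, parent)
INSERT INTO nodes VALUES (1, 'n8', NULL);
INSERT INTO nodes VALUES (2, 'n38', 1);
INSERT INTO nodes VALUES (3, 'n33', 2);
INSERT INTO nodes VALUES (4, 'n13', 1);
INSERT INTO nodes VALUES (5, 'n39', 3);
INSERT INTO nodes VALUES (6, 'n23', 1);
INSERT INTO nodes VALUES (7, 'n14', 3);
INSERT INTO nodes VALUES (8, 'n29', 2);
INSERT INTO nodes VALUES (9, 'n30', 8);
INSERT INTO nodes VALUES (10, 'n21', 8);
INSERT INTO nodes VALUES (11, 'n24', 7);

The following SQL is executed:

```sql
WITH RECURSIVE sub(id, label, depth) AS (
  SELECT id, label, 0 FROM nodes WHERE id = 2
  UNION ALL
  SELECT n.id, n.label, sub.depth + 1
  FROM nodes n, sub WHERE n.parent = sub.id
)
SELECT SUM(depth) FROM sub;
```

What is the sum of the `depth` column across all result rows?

Base: id=2 (n38) at depth 0.
Iteration 1: rows with parent in {2} -> n33 (id 3, depth 1), n29 (id 8, depth 1).
Iteration 2: rows with parent in {3,8} -> n39 (id 5, depth 2), n14 (id 7, depth 2), n30 (id 9, depth 2), n21 (id 10, depth 2).
Iteration 3: rows with parent in {5,7,9,10} -> n24 (id 11, depth 3).
Iteration 4: no rows with parent in {11}; recursion stops.
SUM(depth) = 0 + 1 + 1 + 2 + 2 + 2 + 2 + 3 = 13.

13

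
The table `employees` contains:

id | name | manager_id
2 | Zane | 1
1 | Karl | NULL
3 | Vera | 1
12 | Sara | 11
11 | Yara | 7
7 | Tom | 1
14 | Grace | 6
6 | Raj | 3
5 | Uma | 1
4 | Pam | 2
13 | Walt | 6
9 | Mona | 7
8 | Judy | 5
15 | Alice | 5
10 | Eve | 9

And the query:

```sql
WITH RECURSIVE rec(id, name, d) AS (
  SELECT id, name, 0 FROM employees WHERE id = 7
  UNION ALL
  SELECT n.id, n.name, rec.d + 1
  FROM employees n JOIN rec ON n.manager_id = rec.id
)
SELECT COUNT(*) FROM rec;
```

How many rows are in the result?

5

Base: id=7 (Tom) at d 0.
Iteration 1: rows with manager_id in {7} -> Mona (id 9, d 1), Yara (id 11, d 1).
Iteration 2: rows with manager_id in {9,11} -> Eve (id 10, d 2), Sara (id 12, d 2).
Iteration 3: no rows with manager_id in {10,12}; recursion stops.
Total rows emitted: 5.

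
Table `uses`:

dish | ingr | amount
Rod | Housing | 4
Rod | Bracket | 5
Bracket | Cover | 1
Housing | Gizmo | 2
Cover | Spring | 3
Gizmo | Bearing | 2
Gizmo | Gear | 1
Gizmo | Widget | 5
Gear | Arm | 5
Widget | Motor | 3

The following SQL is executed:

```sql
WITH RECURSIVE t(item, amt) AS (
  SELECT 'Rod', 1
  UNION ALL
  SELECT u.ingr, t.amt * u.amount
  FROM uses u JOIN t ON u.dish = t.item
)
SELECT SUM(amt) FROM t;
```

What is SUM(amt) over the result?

Base: (Rod, amt=1).
Iteration 1: components of {Rod} -> Bracket = 1*5 = 5, Housing = 1*4 = 4.
Iteration 2: components of {Bracket,Housing} -> Cover = 5*1 = 5, Gizmo = 4*2 = 8.
Iteration 3: components of {Cover,Gizmo} -> Bearing = 8*2 = 16, Gear = 8*1 = 8, Spring = 5*3 = 15, Widget = 8*5 = 40.
Iteration 4: components of {Bearing,Gear,Spring,Widget} -> Arm = 8*5 = 40, Motor = 40*3 = 120.
Iteration 5: no further components; recursion stops.
SUM(amt) = 1 + 4 + 5 + 8 + 5 + 16 + 8 + 40 + 15 + 40 + 120 = 262.

262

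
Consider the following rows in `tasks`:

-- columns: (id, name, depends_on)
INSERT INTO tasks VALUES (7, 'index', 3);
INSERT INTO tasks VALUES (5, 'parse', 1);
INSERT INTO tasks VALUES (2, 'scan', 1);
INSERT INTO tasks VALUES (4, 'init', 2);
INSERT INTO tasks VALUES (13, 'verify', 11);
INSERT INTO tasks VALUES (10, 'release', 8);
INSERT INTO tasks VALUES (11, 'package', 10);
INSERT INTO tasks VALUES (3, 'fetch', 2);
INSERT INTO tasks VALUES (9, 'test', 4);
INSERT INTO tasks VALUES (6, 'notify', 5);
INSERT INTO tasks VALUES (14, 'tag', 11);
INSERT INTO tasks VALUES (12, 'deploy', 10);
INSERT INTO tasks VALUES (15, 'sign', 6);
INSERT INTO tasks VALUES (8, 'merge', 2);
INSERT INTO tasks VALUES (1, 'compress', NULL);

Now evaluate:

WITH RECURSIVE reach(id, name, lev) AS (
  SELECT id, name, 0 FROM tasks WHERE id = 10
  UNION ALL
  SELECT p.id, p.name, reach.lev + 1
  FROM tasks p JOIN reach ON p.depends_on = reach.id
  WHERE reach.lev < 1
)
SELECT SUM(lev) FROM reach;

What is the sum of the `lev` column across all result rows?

2

Base: id=10 (release) at lev 0.
Iteration 1: rows with depends_on in {10} -> package (id 11, lev 1), deploy (id 12, lev 1).
Iteration 2: lev < 1 fails for all current rows; recursion stops.
SUM(lev) = 0 + 1 + 1 = 2.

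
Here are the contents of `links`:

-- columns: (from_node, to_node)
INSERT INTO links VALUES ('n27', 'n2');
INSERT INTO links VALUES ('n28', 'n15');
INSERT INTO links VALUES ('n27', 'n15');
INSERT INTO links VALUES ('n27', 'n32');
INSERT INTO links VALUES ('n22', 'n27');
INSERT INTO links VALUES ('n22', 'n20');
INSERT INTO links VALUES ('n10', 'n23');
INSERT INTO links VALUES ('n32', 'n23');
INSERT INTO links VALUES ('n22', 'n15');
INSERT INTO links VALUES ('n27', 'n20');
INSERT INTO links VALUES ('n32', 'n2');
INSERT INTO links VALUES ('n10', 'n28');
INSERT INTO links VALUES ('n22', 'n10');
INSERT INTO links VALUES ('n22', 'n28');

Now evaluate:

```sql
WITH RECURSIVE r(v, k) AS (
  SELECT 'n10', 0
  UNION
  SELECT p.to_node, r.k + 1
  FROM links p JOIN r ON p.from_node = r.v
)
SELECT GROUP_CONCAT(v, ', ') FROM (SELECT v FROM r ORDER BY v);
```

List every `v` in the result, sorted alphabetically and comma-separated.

Base: (n10, k=0).
Iteration 1: edges from {n10} -> (n23, k=1), (n28, k=1).
Iteration 2: edges from {n23,n28} -> (n15, k=2).
Iteration 3: no outgoing edges from {n15}; recursion stops.

n10, n15, n23, n28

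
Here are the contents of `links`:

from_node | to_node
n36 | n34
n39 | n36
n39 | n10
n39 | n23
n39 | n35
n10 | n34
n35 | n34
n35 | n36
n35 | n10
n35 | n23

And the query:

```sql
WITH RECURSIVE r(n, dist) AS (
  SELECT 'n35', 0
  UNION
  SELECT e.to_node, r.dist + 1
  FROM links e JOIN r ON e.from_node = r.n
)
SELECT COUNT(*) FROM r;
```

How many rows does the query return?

Base: (n35, dist=0).
Iteration 1: edges from {n35} -> (n10, dist=1), (n23, dist=1), (n34, dist=1), (n36, dist=1).
Iteration 2: edges from {n10,n23,n34,n36} -> (n34, dist=2). [UNION drops 1 duplicate row(s)]
Iteration 3: no outgoing edges from {n34}; recursion stops.
Total rows emitted: 6.

6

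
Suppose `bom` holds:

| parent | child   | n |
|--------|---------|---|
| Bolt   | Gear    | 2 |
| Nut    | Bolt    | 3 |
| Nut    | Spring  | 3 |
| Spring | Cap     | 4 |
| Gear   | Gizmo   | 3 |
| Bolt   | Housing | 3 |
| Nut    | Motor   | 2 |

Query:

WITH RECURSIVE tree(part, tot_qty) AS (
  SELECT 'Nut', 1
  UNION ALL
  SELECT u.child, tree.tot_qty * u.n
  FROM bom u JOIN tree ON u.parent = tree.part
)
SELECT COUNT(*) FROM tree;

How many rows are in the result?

Base: (Nut, tot_qty=1).
Iteration 1: components of {Nut} -> Bolt = 1*3 = 3, Motor = 1*2 = 2, Spring = 1*3 = 3.
Iteration 2: components of {Bolt,Motor,Spring} -> Cap = 3*4 = 12, Gear = 3*2 = 6, Housing = 3*3 = 9.
Iteration 3: components of {Cap,Gear,Housing} -> Gizmo = 6*3 = 18.
Iteration 4: no further components; recursion stops.
Total rows emitted: 8.

8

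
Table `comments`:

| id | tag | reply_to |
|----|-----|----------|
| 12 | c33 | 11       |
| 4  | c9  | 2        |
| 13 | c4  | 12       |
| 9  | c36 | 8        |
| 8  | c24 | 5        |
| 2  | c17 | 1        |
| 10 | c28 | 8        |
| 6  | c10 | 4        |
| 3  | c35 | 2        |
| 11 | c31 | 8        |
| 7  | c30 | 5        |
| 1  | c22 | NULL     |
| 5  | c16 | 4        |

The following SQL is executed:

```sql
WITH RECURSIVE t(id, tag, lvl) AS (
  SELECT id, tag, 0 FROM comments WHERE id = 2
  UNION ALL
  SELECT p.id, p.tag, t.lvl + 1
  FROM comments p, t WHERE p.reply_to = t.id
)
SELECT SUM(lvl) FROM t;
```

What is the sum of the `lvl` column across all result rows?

Base: id=2 (c17) at lvl 0.
Iteration 1: rows with reply_to in {2} -> c35 (id 3, lvl 1), c9 (id 4, lvl 1).
Iteration 2: rows with reply_to in {3,4} -> c16 (id 5, lvl 2), c10 (id 6, lvl 2).
Iteration 3: rows with reply_to in {5,6} -> c30 (id 7, lvl 3), c24 (id 8, lvl 3).
Iteration 4: rows with reply_to in {7,8} -> c36 (id 9, lvl 4), c28 (id 10, lvl 4), c31 (id 11, lvl 4).
Iteration 5: rows with reply_to in {9,10,11} -> c33 (id 12, lvl 5).
Iteration 6: rows with reply_to in {12} -> c4 (id 13, lvl 6).
Iteration 7: no rows with reply_to in {13}; recursion stops.
SUM(lvl) = 0 + 1 + 1 + 2 + 2 + 3 + 3 + 4 + 4 + 4 + 5 + 6 = 35.

35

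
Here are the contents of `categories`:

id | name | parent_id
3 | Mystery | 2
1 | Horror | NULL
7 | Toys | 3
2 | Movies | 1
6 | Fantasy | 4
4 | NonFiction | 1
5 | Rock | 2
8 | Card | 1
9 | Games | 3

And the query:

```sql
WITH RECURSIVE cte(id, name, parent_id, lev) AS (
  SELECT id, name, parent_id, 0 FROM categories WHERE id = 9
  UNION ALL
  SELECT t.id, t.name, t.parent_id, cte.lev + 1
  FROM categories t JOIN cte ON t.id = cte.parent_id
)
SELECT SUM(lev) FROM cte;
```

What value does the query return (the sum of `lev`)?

6

Base: id=9 (Games), parent_id=3, lev 0.
Iteration 1: join on id=3 -> Mystery (id 3, parent_id=2, lev 1).
Iteration 2: join on id=2 -> Movies (id 2, parent_id=1, lev 2).
Iteration 3: join on id=1 -> Horror (id 1, parent_id=NULL, lev 3).
Iteration 4: parent_id is NULL; no match; recursion stops.
SUM(lev) = 0 + 1 + 2 + 3 = 6.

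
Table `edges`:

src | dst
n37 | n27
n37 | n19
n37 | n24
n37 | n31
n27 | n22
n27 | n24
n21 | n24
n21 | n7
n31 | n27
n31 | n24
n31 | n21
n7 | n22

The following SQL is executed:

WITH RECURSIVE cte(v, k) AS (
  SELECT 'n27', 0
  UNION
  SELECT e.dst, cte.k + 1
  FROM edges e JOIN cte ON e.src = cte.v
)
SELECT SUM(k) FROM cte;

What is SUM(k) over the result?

Base: (n27, k=0).
Iteration 1: edges from {n27} -> (n22, k=1), (n24, k=1).
Iteration 2: no outgoing edges from {n22,n24}; recursion stops.
SUM(k) = 0 + 1 + 1 = 2.

2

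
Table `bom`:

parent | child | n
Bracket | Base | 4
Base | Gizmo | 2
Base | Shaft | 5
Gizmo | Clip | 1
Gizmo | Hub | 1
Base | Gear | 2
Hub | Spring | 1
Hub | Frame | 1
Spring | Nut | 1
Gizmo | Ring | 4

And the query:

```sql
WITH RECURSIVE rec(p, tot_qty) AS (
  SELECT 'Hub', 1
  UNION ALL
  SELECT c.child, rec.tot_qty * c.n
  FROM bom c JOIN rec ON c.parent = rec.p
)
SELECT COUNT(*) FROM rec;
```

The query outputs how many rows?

Base: (Hub, tot_qty=1).
Iteration 1: components of {Hub} -> Frame = 1*1 = 1, Spring = 1*1 = 1.
Iteration 2: components of {Frame,Spring} -> Nut = 1*1 = 1.
Iteration 3: no further components; recursion stops.
Total rows emitted: 4.

4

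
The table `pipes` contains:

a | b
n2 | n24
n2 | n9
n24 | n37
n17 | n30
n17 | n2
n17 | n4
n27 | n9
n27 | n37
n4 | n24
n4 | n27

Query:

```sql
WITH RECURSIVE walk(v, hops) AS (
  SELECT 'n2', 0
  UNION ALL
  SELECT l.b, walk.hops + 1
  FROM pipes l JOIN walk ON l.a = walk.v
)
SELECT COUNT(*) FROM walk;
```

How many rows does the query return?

4

Base: (n2, hops=0).
Iteration 1: edges from {n2} -> (n24, hops=1), (n9, hops=1).
Iteration 2: edges from {n24,n9} -> (n37, hops=2).
Iteration 3: no outgoing edges from {n37}; recursion stops.
Total rows emitted: 4.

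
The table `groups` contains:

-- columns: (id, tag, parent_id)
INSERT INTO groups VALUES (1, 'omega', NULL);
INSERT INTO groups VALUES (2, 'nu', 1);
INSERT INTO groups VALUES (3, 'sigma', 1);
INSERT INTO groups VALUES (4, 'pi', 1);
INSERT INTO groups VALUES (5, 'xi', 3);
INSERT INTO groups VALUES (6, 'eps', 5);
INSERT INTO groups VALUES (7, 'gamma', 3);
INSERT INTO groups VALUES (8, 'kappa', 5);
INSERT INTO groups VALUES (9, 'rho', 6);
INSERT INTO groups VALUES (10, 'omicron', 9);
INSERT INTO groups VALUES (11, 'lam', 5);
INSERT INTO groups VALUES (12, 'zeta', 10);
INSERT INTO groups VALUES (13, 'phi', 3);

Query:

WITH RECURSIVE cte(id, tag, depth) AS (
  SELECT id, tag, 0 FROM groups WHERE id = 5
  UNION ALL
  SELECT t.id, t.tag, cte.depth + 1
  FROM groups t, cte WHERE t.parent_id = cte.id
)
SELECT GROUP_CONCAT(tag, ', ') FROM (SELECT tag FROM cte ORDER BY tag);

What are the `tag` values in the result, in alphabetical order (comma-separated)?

eps, kappa, lam, omicron, rho, xi, zeta

Base: id=5 (xi) at depth 0.
Iteration 1: rows with parent_id in {5} -> eps (id 6, depth 1), kappa (id 8, depth 1), lam (id 11, depth 1).
Iteration 2: rows with parent_id in {6,8,11} -> rho (id 9, depth 2).
Iteration 3: rows with parent_id in {9} -> omicron (id 10, depth 3).
Iteration 4: rows with parent_id in {10} -> zeta (id 12, depth 4).
Iteration 5: no rows with parent_id in {12}; recursion stops.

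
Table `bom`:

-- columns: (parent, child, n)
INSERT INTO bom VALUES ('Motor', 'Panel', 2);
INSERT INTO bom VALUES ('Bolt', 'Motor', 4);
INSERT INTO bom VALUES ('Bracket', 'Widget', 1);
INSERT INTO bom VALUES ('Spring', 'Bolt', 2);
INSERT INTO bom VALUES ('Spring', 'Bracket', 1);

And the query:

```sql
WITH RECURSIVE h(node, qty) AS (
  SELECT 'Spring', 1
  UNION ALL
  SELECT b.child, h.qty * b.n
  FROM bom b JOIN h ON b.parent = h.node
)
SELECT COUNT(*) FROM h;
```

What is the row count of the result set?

6

Base: (Spring, qty=1).
Iteration 1: components of {Spring} -> Bolt = 1*2 = 2, Bracket = 1*1 = 1.
Iteration 2: components of {Bolt,Bracket} -> Motor = 2*4 = 8, Widget = 1*1 = 1.
Iteration 3: components of {Motor,Widget} -> Panel = 8*2 = 16.
Iteration 4: no further components; recursion stops.
Total rows emitted: 6.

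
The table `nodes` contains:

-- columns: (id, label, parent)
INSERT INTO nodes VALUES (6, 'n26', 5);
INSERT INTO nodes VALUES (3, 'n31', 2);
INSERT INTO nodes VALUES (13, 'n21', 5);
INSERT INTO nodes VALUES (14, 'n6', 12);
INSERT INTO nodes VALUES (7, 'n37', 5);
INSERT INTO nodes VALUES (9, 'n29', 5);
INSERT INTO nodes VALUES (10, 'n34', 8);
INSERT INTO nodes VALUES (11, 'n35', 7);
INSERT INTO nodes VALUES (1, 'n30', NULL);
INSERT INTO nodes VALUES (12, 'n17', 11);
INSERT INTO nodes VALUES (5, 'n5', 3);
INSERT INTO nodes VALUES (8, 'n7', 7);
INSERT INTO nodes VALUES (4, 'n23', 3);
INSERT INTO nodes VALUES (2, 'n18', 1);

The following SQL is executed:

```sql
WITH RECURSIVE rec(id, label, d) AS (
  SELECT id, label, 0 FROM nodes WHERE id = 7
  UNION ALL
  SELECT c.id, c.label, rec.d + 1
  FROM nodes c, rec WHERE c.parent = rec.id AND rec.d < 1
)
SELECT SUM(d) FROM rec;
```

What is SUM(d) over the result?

Base: id=7 (n37) at d 0.
Iteration 1: rows with parent in {7} -> n7 (id 8, d 1), n35 (id 11, d 1).
Iteration 2: d < 1 fails for all current rows; recursion stops.
SUM(d) = 0 + 1 + 1 = 2.

2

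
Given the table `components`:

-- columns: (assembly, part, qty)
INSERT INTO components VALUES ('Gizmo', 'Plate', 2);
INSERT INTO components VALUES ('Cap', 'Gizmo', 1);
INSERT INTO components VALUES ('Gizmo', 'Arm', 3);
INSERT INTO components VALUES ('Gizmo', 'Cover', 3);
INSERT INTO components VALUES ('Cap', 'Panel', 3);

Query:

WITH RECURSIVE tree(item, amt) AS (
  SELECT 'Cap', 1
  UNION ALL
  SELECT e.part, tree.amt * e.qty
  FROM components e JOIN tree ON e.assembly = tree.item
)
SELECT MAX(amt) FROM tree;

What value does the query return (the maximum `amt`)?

Base: (Cap, amt=1).
Iteration 1: components of {Cap} -> Gizmo = 1*1 = 1, Panel = 1*3 = 3.
Iteration 2: components of {Gizmo,Panel} -> Arm = 1*3 = 3, Cover = 1*3 = 3, Plate = 1*2 = 2.
Iteration 3: no further components; recursion stops.
amt values: 1, 1, 3, 2, 3, 3; the maximum is 3.

3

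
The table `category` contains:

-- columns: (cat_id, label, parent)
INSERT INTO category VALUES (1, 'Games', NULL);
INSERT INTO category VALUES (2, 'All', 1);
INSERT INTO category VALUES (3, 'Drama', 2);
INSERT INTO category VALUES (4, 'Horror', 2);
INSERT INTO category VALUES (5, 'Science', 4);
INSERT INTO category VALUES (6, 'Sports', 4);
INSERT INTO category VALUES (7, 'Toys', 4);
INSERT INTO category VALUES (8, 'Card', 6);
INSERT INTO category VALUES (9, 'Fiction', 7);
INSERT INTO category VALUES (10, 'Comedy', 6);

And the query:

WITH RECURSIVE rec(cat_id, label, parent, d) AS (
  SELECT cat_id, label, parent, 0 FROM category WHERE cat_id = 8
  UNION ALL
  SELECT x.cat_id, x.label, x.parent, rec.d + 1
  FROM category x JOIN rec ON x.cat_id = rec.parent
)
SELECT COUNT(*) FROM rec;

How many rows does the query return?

5

Base: cat_id=8 (Card), parent=6, d 0.
Iteration 1: join on cat_id=6 -> Sports (id 6, parent=4, d 1).
Iteration 2: join on cat_id=4 -> Horror (id 4, parent=2, d 2).
Iteration 3: join on cat_id=2 -> All (id 2, parent=1, d 3).
Iteration 4: join on cat_id=1 -> Games (id 1, parent=NULL, d 4).
Iteration 5: parent is NULL; no match; recursion stops.
Total rows emitted: 5.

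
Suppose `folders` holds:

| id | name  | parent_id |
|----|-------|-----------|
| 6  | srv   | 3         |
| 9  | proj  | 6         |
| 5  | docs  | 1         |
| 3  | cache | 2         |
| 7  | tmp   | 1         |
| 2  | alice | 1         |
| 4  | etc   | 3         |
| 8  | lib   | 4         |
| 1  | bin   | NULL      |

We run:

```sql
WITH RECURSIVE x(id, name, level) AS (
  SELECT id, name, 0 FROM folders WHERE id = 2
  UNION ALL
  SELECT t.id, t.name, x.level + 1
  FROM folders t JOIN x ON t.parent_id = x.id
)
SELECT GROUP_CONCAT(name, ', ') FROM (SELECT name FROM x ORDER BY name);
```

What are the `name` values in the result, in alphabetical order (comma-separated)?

Base: id=2 (alice) at level 0.
Iteration 1: rows with parent_id in {2} -> cache (id 3, level 1).
Iteration 2: rows with parent_id in {3} -> etc (id 4, level 2), srv (id 6, level 2).
Iteration 3: rows with parent_id in {4,6} -> lib (id 8, level 3), proj (id 9, level 3).
Iteration 4: no rows with parent_id in {8,9}; recursion stops.

alice, cache, etc, lib, proj, srv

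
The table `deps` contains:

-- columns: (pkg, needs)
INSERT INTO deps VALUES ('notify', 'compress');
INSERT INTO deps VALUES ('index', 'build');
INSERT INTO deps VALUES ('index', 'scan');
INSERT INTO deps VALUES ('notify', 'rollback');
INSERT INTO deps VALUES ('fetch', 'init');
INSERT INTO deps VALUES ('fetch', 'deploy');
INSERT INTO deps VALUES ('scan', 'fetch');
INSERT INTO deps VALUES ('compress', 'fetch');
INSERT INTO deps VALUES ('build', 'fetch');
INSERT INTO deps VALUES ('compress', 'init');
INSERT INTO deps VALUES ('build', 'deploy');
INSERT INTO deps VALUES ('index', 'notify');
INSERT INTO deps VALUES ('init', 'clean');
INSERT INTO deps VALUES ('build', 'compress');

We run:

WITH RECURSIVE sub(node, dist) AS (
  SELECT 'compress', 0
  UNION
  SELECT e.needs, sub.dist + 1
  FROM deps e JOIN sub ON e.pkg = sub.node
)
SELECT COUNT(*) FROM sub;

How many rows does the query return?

Base: (compress, dist=0).
Iteration 1: edges from {compress} -> (fetch, dist=1), (init, dist=1).
Iteration 2: edges from {fetch,init} -> (clean, dist=2), (deploy, dist=2), (init, dist=2).
Iteration 3: edges from {clean,deploy,init} -> (clean, dist=3).
Iteration 4: no outgoing edges from {clean}; recursion stops.
Total rows emitted: 7.

7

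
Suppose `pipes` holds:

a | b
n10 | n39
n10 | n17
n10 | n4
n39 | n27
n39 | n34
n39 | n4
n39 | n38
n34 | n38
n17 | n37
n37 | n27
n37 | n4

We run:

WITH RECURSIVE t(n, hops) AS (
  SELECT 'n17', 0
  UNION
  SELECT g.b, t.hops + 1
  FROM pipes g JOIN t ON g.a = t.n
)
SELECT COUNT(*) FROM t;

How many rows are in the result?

Base: (n17, hops=0).
Iteration 1: edges from {n17} -> (n37, hops=1).
Iteration 2: edges from {n37} -> (n27, hops=2), (n4, hops=2).
Iteration 3: no outgoing edges from {n27,n4}; recursion stops.
Total rows emitted: 4.

4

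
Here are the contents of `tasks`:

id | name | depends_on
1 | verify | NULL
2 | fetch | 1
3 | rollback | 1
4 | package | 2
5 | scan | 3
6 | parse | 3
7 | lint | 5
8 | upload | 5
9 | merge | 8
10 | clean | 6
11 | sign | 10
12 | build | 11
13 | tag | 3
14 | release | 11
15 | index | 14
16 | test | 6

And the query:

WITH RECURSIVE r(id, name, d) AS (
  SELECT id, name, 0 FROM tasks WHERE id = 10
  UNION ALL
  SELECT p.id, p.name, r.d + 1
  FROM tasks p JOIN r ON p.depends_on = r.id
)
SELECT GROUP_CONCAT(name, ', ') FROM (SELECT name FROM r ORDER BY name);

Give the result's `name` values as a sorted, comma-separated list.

Base: id=10 (clean) at d 0.
Iteration 1: rows with depends_on in {10} -> sign (id 11, d 1).
Iteration 2: rows with depends_on in {11} -> build (id 12, d 2), release (id 14, d 2).
Iteration 3: rows with depends_on in {12,14} -> index (id 15, d 3).
Iteration 4: no rows with depends_on in {15}; recursion stops.

build, clean, index, release, sign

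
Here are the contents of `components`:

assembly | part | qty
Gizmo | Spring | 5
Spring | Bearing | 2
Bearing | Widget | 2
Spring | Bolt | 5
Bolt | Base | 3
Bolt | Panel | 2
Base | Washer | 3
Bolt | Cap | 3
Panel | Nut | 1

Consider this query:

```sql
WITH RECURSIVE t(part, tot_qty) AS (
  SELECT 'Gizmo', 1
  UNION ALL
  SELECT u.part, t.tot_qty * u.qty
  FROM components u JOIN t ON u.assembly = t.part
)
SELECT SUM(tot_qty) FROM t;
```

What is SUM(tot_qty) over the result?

Base: (Gizmo, tot_qty=1).
Iteration 1: components of {Gizmo} -> Spring = 1*5 = 5.
Iteration 2: components of {Spring} -> Bearing = 5*2 = 10, Bolt = 5*5 = 25.
Iteration 3: components of {Bearing,Bolt} -> Base = 25*3 = 75, Cap = 25*3 = 75, Panel = 25*2 = 50, Widget = 10*2 = 20.
Iteration 4: components of {Base,Cap,Panel,Widget} -> Nut = 50*1 = 50, Washer = 75*3 = 225.
Iteration 5: no further components; recursion stops.
SUM(tot_qty) = 1 + 5 + 10 + 25 + 20 + 75 + 50 + 75 + 225 + 50 = 536.

536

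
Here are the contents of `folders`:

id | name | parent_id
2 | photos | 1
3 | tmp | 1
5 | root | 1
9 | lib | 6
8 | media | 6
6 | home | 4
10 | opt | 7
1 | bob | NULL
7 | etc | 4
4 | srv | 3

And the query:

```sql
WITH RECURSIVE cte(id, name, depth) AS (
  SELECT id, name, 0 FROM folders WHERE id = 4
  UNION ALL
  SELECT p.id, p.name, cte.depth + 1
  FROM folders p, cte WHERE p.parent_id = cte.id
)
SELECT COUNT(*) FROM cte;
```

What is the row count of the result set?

Base: id=4 (srv) at depth 0.
Iteration 1: rows with parent_id in {4} -> home (id 6, depth 1), etc (id 7, depth 1).
Iteration 2: rows with parent_id in {6,7} -> media (id 8, depth 2), lib (id 9, depth 2), opt (id 10, depth 2).
Iteration 3: no rows with parent_id in {8,9,10}; recursion stops.
Total rows emitted: 6.

6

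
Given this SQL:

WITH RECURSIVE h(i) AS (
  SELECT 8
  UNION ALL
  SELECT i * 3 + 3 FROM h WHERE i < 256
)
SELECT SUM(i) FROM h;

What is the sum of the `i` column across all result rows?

Base: i=8.
Iteration 1: 8 < 256 holds -> i = 8 * 3 + 3 = 27.
Iteration 2: 27 < 256 holds -> i = 27 * 3 + 3 = 84.
Iteration 3: 84 < 256 holds -> i = 84 * 3 + 3 = 255.
Iteration 4: 255 < 256 holds -> i = 255 * 3 + 3 = 768.
Iteration 5: 768 < 256 fails; recursion stops.
SUM(i) = 8 + 27 + 84 + 255 + 768 = 1142.

1142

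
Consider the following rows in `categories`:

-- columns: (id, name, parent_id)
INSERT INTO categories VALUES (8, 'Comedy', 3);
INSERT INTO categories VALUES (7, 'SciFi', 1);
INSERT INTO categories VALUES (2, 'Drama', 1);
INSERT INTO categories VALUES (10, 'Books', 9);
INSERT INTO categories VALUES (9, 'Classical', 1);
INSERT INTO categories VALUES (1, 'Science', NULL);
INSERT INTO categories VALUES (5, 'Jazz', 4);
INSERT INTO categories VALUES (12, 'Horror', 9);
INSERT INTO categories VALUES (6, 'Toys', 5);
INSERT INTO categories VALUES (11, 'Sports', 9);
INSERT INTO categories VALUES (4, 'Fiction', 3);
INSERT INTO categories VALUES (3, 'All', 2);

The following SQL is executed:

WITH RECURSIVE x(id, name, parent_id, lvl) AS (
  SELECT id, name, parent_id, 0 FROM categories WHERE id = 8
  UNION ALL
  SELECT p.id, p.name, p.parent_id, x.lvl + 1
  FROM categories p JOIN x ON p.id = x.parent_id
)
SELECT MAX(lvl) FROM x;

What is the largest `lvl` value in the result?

3

Base: id=8 (Comedy), parent_id=3, lvl 0.
Iteration 1: join on id=3 -> All (id 3, parent_id=2, lvl 1).
Iteration 2: join on id=2 -> Drama (id 2, parent_id=1, lvl 2).
Iteration 3: join on id=1 -> Science (id 1, parent_id=NULL, lvl 3).
Iteration 4: parent_id is NULL; no match; recursion stops.
lvl values: 0, 1, 2, 3; the maximum is 3.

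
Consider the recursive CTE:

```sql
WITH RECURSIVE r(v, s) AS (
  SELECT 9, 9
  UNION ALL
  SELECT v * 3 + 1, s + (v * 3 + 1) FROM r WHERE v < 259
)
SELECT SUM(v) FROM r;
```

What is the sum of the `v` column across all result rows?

1147

Base: v=9, s=9.
Iteration 1: 9 < 259 holds -> v = 9 * 3 + 1 = 28, s = 9 + 28 = 37.
Iteration 2: 28 < 259 holds -> v = 28 * 3 + 1 = 85, s = 37 + 85 = 122.
Iteration 3: 85 < 259 holds -> v = 85 * 3 + 1 = 256, s = 122 + 256 = 378.
Iteration 4: 256 < 259 holds -> v = 256 * 3 + 1 = 769, s = 378 + 769 = 1147.
Iteration 5: 769 < 259 fails; recursion stops.
SUM(v) = 9 + 28 + 85 + 256 + 769 = 1147.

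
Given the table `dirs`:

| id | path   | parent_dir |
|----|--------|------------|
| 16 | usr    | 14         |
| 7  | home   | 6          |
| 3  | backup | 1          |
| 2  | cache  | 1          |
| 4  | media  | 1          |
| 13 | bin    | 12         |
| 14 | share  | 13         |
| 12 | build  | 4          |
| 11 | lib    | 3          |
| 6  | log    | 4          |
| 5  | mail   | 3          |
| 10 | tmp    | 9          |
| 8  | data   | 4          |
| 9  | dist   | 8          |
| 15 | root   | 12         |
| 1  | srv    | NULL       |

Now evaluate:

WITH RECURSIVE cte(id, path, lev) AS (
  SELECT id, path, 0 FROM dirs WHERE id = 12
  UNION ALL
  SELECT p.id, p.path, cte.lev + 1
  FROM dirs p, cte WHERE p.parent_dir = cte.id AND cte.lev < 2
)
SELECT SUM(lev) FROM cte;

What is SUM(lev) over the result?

4

Base: id=12 (build) at lev 0.
Iteration 1: rows with parent_dir in {12} -> bin (id 13, lev 1), root (id 15, lev 1).
Iteration 2: rows with parent_dir in {13,15} -> share (id 14, lev 2).
Iteration 3: lev < 2 fails for all current rows; recursion stops.
SUM(lev) = 0 + 1 + 1 + 2 = 4.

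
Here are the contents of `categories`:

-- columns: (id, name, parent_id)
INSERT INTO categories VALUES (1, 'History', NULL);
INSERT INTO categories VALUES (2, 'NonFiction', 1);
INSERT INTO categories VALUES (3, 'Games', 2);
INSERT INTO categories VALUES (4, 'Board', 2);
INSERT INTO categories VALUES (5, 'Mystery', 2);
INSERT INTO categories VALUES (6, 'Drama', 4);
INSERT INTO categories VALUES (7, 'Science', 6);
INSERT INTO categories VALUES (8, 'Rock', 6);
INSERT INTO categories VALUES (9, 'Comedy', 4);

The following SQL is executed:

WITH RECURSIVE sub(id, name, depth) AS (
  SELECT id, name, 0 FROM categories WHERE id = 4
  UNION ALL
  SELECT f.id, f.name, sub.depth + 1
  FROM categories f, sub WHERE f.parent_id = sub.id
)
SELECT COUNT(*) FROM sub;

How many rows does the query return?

Base: id=4 (Board) at depth 0.
Iteration 1: rows with parent_id in {4} -> Drama (id 6, depth 1), Comedy (id 9, depth 1).
Iteration 2: rows with parent_id in {6,9} -> Science (id 7, depth 2), Rock (id 8, depth 2).
Iteration 3: no rows with parent_id in {7,8}; recursion stops.
Total rows emitted: 5.

5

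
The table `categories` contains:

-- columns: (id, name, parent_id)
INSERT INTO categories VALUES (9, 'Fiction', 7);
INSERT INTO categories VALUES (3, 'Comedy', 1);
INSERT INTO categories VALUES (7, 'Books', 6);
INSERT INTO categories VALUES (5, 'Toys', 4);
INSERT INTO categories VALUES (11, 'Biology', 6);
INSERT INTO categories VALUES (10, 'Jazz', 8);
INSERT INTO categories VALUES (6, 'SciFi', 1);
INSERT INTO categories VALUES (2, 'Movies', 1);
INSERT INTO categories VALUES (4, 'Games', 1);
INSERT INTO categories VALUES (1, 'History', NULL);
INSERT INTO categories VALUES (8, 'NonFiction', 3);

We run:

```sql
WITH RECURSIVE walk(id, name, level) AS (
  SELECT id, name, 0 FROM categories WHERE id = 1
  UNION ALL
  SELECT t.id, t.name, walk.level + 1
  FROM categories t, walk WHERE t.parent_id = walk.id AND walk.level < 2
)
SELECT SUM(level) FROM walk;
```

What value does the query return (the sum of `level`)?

Base: id=1 (History) at level 0.
Iteration 1: rows with parent_id in {1} -> Movies (id 2, level 1), Comedy (id 3, level 1), Games (id 4, level 1), SciFi (id 6, level 1).
Iteration 2: rows with parent_id in {2,3,4,6} -> Toys (id 5, level 2), Books (id 7, level 2), NonFiction (id 8, level 2), Biology (id 11, level 2).
Iteration 3: level < 2 fails for all current rows; recursion stops.
SUM(level) = 0 + 1 + 1 + 1 + 1 + 2 + 2 + 2 + 2 = 12.

12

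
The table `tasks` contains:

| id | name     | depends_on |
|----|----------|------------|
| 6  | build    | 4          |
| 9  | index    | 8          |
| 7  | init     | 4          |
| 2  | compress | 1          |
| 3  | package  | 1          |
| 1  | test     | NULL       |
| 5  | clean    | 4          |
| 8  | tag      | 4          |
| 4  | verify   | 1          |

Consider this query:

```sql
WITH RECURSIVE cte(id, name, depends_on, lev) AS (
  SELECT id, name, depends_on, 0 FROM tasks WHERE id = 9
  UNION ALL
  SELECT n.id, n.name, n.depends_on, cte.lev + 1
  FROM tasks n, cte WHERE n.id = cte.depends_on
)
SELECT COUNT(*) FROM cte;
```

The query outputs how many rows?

Base: id=9 (index), depends_on=8, lev 0.
Iteration 1: join on id=8 -> tag (id 8, depends_on=4, lev 1).
Iteration 2: join on id=4 -> verify (id 4, depends_on=1, lev 2).
Iteration 3: join on id=1 -> test (id 1, depends_on=NULL, lev 3).
Iteration 4: depends_on is NULL; no match; recursion stops.
Total rows emitted: 4.

4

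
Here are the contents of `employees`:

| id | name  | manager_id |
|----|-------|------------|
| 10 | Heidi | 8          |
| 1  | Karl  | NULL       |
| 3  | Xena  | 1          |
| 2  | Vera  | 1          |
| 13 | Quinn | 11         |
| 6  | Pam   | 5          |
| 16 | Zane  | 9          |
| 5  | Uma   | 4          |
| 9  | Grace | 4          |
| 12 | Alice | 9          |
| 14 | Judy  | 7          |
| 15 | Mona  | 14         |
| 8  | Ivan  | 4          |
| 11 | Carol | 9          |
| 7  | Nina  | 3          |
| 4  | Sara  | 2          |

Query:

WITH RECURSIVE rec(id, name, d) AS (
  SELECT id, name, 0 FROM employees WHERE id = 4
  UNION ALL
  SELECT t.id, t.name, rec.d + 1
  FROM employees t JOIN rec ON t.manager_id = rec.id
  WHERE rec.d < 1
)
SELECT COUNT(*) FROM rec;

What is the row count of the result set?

4

Base: id=4 (Sara) at d 0.
Iteration 1: rows with manager_id in {4} -> Uma (id 5, d 1), Ivan (id 8, d 1), Grace (id 9, d 1).
Iteration 2: d < 1 fails for all current rows; recursion stops.
Total rows emitted: 4.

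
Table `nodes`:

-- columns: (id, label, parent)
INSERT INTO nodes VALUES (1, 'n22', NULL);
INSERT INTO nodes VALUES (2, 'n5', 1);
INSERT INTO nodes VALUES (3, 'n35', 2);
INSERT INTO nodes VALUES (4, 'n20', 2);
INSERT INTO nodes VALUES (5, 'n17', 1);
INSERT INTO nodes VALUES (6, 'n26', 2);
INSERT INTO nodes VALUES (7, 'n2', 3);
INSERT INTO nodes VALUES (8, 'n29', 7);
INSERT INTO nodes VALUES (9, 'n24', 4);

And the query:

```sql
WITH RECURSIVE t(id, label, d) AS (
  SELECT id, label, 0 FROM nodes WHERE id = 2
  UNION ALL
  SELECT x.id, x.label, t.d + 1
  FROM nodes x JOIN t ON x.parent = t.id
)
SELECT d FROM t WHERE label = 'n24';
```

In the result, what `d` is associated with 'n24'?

2

Base: id=2 (n5) at d 0.
Iteration 1: rows with parent in {2} -> n35 (id 3, d 1), n20 (id 4, d 1), n26 (id 6, d 1).
Iteration 2: rows with parent in {3,4,6} -> n2 (id 7, d 2), n24 (id 9, d 2).
Iteration 3: rows with parent in {7,9} -> n29 (id 8, d 3).
Iteration 4: no rows with parent in {8}; recursion stops.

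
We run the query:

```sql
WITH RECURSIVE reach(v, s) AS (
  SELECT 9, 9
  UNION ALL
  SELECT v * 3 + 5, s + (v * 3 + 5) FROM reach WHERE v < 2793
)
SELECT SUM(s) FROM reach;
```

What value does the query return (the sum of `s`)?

18744

Base: v=9, s=9.
Iteration 1: 9 < 2793 holds -> v = 9 * 3 + 5 = 32, s = 9 + 32 = 41.
Iteration 2: 32 < 2793 holds -> v = 32 * 3 + 5 = 101, s = 41 + 101 = 142.
Iteration 3: 101 < 2793 holds -> v = 101 * 3 + 5 = 308, s = 142 + 308 = 450.
Iteration 4: 308 < 2793 holds -> v = 308 * 3 + 5 = 929, s = 450 + 929 = 1379.
Iteration 5: 929 < 2793 holds -> v = 929 * 3 + 5 = 2792, s = 1379 + 2792 = 4171.
Iteration 6: 2792 < 2793 holds -> v = 2792 * 3 + 5 = 8381, s = 4171 + 8381 = 12552.
Iteration 7: 8381 < 2793 fails; recursion stops.
SUM(s) = 9 + 41 + 142 + 450 + 1379 + 4171 + 12552 = 18744.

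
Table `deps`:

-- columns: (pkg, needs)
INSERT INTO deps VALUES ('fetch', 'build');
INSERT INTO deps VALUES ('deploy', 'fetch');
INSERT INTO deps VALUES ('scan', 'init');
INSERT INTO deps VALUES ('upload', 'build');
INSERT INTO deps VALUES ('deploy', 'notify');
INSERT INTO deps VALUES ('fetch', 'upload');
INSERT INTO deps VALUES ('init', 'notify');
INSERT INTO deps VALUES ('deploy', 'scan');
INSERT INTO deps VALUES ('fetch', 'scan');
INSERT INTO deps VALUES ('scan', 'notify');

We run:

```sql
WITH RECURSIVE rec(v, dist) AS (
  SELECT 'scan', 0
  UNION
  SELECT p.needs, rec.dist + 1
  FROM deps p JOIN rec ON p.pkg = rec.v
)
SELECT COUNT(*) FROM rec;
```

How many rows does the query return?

Base: (scan, dist=0).
Iteration 1: edges from {scan} -> (init, dist=1), (notify, dist=1).
Iteration 2: edges from {init,notify} -> (notify, dist=2).
Iteration 3: no outgoing edges from {notify}; recursion stops.
Total rows emitted: 4.

4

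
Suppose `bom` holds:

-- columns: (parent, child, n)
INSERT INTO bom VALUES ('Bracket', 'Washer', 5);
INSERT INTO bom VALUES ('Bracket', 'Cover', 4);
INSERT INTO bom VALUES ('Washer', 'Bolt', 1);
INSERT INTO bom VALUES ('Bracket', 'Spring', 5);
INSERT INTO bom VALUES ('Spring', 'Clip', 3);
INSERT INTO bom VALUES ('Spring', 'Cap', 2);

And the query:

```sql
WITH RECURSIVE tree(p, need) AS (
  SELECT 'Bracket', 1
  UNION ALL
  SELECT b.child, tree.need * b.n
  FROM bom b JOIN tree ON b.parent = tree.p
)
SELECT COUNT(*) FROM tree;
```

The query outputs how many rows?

Base: (Bracket, need=1).
Iteration 1: components of {Bracket} -> Cover = 1*4 = 4, Spring = 1*5 = 5, Washer = 1*5 = 5.
Iteration 2: components of {Cover,Spring,Washer} -> Bolt = 5*1 = 5, Cap = 5*2 = 10, Clip = 5*3 = 15.
Iteration 3: no further components; recursion stops.
Total rows emitted: 7.

7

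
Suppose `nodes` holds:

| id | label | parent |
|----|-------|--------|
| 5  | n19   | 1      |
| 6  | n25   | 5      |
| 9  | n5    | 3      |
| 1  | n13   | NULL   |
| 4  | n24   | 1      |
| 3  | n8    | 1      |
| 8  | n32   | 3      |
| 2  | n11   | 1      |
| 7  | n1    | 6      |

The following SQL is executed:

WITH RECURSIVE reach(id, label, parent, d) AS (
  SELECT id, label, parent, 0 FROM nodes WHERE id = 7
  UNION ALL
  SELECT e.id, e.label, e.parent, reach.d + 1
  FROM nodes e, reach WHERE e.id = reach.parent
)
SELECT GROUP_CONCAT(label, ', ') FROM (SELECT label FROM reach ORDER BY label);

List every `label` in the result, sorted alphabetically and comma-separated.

n1, n13, n19, n25

Base: id=7 (n1), parent=6, d 0.
Iteration 1: join on id=6 -> n25 (id 6, parent=5, d 1).
Iteration 2: join on id=5 -> n19 (id 5, parent=1, d 2).
Iteration 3: join on id=1 -> n13 (id 1, parent=NULL, d 3).
Iteration 4: parent is NULL; no match; recursion stops.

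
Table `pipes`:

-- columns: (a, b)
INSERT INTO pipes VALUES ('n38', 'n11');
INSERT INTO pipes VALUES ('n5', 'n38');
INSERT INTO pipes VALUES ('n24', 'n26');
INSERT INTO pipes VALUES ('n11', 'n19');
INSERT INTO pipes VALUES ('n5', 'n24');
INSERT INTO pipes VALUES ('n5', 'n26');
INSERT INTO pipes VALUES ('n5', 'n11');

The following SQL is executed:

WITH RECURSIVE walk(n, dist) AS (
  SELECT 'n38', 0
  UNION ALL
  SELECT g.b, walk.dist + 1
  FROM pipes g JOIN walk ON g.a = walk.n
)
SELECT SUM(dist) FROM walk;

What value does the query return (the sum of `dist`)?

3

Base: (n38, dist=0).
Iteration 1: edges from {n38} -> (n11, dist=1).
Iteration 2: edges from {n11} -> (n19, dist=2).
Iteration 3: no outgoing edges from {n19}; recursion stops.
SUM(dist) = 0 + 1 + 2 = 3.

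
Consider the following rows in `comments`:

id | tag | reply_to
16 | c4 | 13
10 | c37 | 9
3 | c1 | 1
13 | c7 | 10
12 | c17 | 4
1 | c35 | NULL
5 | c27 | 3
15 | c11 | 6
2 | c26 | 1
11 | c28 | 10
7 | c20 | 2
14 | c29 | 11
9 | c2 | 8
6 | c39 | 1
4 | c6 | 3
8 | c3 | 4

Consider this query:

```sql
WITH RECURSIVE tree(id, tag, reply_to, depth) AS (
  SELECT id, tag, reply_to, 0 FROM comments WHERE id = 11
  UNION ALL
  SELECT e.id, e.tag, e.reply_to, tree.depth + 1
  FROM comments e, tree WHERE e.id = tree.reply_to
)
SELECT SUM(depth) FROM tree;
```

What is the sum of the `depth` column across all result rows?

Base: id=11 (c28), reply_to=10, depth 0.
Iteration 1: join on id=10 -> c37 (id 10, reply_to=9, depth 1).
Iteration 2: join on id=9 -> c2 (id 9, reply_to=8, depth 2).
Iteration 3: join on id=8 -> c3 (id 8, reply_to=4, depth 3).
Iteration 4: join on id=4 -> c6 (id 4, reply_to=3, depth 4).
Iteration 5: join on id=3 -> c1 (id 3, reply_to=1, depth 5).
Iteration 6: join on id=1 -> c35 (id 1, reply_to=NULL, depth 6).
Iteration 7: reply_to is NULL; no match; recursion stops.
SUM(depth) = 0 + 1 + 2 + 3 + 4 + 5 + 6 = 21.

21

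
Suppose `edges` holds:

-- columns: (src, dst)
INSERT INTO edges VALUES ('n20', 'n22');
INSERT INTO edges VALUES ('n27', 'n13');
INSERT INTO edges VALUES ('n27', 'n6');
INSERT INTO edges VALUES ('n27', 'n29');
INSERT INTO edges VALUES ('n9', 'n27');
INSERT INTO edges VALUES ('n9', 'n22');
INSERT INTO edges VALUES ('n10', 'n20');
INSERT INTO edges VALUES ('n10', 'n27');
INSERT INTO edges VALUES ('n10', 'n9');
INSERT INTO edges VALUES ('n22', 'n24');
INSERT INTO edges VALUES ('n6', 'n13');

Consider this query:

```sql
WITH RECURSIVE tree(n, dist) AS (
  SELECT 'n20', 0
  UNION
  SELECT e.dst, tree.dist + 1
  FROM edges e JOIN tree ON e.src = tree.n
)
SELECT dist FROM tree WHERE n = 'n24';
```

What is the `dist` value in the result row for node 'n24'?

2

Base: (n20, dist=0).
Iteration 1: edges from {n20} -> (n22, dist=1).
Iteration 2: edges from {n22} -> (n24, dist=2).
Iteration 3: no outgoing edges from {n24}; recursion stops.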